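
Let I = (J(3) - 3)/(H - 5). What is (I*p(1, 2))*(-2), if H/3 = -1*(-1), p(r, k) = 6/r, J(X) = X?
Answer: 0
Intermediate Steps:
H = 3 (H = 3*(-1*(-1)) = 3*1 = 3)
I = 0 (I = (3 - 3)/(3 - 5) = 0/(-2) = 0*(-1/2) = 0)
(I*p(1, 2))*(-2) = (0*(6/1))*(-2) = (0*(6*1))*(-2) = (0*6)*(-2) = 0*(-2) = 0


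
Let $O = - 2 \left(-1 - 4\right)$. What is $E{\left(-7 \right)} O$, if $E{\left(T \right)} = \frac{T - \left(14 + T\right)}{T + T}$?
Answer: $10$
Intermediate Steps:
$O = 10$ ($O = \left(-2\right) \left(-5\right) = 10$)
$E{\left(T \right)} = - \frac{7}{T}$ ($E{\left(T \right)} = - \frac{14}{2 T} = - 14 \frac{1}{2 T} = - \frac{7}{T}$)
$E{\left(-7 \right)} O = - \frac{7}{-7} \cdot 10 = \left(-7\right) \left(- \frac{1}{7}\right) 10 = 1 \cdot 10 = 10$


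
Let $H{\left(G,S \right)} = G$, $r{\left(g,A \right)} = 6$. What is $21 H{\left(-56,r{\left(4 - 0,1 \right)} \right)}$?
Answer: $-1176$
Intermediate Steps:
$21 H{\left(-56,r{\left(4 - 0,1 \right)} \right)} = 21 \left(-56\right) = -1176$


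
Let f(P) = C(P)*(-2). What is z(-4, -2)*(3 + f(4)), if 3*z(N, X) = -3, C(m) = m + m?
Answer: 13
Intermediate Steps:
C(m) = 2*m
f(P) = -4*P (f(P) = (2*P)*(-2) = -4*P)
z(N, X) = -1 (z(N, X) = (⅓)*(-3) = -1)
z(-4, -2)*(3 + f(4)) = -(3 - 4*4) = -(3 - 16) = -1*(-13) = 13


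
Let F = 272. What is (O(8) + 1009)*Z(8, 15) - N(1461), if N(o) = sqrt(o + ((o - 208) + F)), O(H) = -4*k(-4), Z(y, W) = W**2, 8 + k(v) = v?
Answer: 237825 - sqrt(2986) ≈ 2.3777e+5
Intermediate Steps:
k(v) = -8 + v
O(H) = 48 (O(H) = -4*(-8 - 4) = -4*(-12) = 48)
N(o) = sqrt(64 + 2*o) (N(o) = sqrt(o + ((o - 208) + 272)) = sqrt(o + ((-208 + o) + 272)) = sqrt(o + (64 + o)) = sqrt(64 + 2*o))
(O(8) + 1009)*Z(8, 15) - N(1461) = (48 + 1009)*15**2 - sqrt(64 + 2*1461) = 1057*225 - sqrt(64 + 2922) = 237825 - sqrt(2986)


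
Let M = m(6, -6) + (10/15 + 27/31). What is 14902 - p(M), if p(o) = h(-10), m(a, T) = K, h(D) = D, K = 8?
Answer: 14912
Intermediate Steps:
m(a, T) = 8
M = 887/93 (M = 8 + (10/15 + 27/31) = 8 + (10*(1/15) + 27*(1/31)) = 8 + (⅔ + 27/31) = 8 + 143/93 = 887/93 ≈ 9.5376)
p(o) = -10
14902 - p(M) = 14902 - 1*(-10) = 14902 + 10 = 14912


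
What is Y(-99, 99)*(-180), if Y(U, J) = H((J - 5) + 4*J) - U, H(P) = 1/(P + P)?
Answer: -873189/49 ≈ -17820.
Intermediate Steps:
H(P) = 1/(2*P)
Y(U, J) = 1/(2*(-5 + 5*J)) - U (Y(U, J) = 1/(2*((J - 5) + 4*J)) - U = 1/(2*((-5 + J) + 4*J)) - U = 1/(2*(-5 + 5*J)) - U)
Y(-99, 99)*(-180) = ((⅒ - 1*(-99)*(-1 + 99))/(-1 + 99))*(-180) = ((⅒ - 1*(-99)*98)/98)*(-180) = ((⅒ + 9702)/98)*(-180) = ((1/98)*(97021/10))*(-180) = (97021/980)*(-180) = -873189/49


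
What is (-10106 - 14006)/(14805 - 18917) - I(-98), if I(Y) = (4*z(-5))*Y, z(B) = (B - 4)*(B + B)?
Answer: 9068467/257 ≈ 35286.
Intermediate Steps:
z(B) = 2*B*(-4 + B) (z(B) = (-4 + B)*(2*B) = 2*B*(-4 + B))
I(Y) = 360*Y (I(Y) = (4*(2*(-5)*(-4 - 5)))*Y = (4*(2*(-5)*(-9)))*Y = (4*90)*Y = 360*Y)
(-10106 - 14006)/(14805 - 18917) - I(-98) = (-10106 - 14006)/(14805 - 18917) - 360*(-98) = -24112/(-4112) - 1*(-35280) = -24112*(-1/4112) + 35280 = 1507/257 + 35280 = 9068467/257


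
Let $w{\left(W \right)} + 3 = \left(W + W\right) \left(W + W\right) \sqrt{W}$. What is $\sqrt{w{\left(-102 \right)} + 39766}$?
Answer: $\sqrt{39763 + 41616 i \sqrt{102}} \approx 480.59 + 437.27 i$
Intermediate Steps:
$w{\left(W \right)} = -3 + 4 W^{\frac{5}{2}}$ ($w{\left(W \right)} = -3 + \left(W + W\right) \left(W + W\right) \sqrt{W} = -3 + 2 W 2 W \sqrt{W} = -3 + 4 W^{2} \sqrt{W} = -3 + 4 W^{\frac{5}{2}}$)
$\sqrt{w{\left(-102 \right)} + 39766} = \sqrt{\left(-3 + 4 \left(-102\right)^{\frac{5}{2}}\right) + 39766} = \sqrt{\left(-3 + 4 \cdot 10404 i \sqrt{102}\right) + 39766} = \sqrt{\left(-3 + 41616 i \sqrt{102}\right) + 39766} = \sqrt{39763 + 41616 i \sqrt{102}}$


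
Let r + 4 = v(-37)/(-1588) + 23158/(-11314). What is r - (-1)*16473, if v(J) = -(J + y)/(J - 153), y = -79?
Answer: 7026572742273/426707510 ≈ 16467.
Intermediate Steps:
v(J) = -(-79 + J)/(-153 + J) (v(J) = -(J - 79)/(J - 153) = -(-79 + J)/(-153 + J))
r = -2580069957/426707510 (r = -4 + (((79 - 1*(-37))/(-153 - 37))/(-1588) + 23158/(-11314)) = -4 + (((79 + 37)/(-190))*(-1/1588) + 23158*(-1/11314)) = -4 + (-1/190*116*(-1/1588) - 11579/5657) = -4 + (-58/95*(-1/1588) - 11579/5657) = -4 + (29/75430 - 11579/5657) = -4 - 873239917/426707510 = -2580069957/426707510 ≈ -6.0465)
r - (-1)*16473 = -2580069957/426707510 - (-1)*16473 = -2580069957/426707510 - 1*(-16473) = -2580069957/426707510 + 16473 = 7026572742273/426707510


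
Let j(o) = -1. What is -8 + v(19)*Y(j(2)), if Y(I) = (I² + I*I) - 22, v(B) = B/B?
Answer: -28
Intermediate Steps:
v(B) = 1
Y(I) = -22 + 2*I² (Y(I) = (I² + I²) - 22 = 2*I² - 22 = -22 + 2*I²)
-8 + v(19)*Y(j(2)) = -8 + 1*(-22 + 2*(-1)²) = -8 + 1*(-22 + 2*1) = -8 + 1*(-22 + 2) = -8 + 1*(-20) = -8 - 20 = -28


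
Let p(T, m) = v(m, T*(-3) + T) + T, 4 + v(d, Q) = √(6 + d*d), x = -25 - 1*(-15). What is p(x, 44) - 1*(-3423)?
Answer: 3409 + √1942 ≈ 3453.1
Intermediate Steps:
x = -10 (x = -25 + 15 = -10)
v(d, Q) = -4 + √(6 + d²) (v(d, Q) = -4 + √(6 + d*d) = -4 + √(6 + d²))
p(T, m) = -4 + T + √(6 + m²) (p(T, m) = (-4 + √(6 + m²)) + T = -4 + T + √(6 + m²))
p(x, 44) - 1*(-3423) = (-4 - 10 + √(6 + 44²)) - 1*(-3423) = (-4 - 10 + √(6 + 1936)) + 3423 = (-4 - 10 + √1942) + 3423 = (-14 + √1942) + 3423 = 3409 + √1942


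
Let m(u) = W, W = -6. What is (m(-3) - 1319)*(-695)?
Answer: 920875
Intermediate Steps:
m(u) = -6
(m(-3) - 1319)*(-695) = (-6 - 1319)*(-695) = -1325*(-695) = 920875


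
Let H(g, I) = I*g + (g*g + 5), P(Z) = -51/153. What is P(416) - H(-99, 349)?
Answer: 74234/3 ≈ 24745.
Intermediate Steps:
P(Z) = -⅓ (P(Z) = -51*1/153 = -⅓)
H(g, I) = 5 + g² + I*g (H(g, I) = I*g + (g² + 5) = I*g + (5 + g²) = 5 + g² + I*g)
P(416) - H(-99, 349) = -⅓ - (5 + (-99)² + 349*(-99)) = -⅓ - (5 + 9801 - 34551) = -⅓ - 1*(-24745) = -⅓ + 24745 = 74234/3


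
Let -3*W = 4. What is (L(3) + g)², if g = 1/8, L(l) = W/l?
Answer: 529/5184 ≈ 0.10204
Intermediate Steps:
W = -4/3 (W = -⅓*4 = -4/3 ≈ -1.3333)
L(l) = -4/(3*l)
g = ⅛ ≈ 0.12500
(L(3) + g)² = (-4/3/3 + ⅛)² = (-4/3*⅓ + ⅛)² = (-4/9 + ⅛)² = (-23/72)² = 529/5184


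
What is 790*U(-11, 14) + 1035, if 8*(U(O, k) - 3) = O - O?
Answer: 3405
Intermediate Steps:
U(O, k) = 3 (U(O, k) = 3 + (O - O)/8 = 3 + (1/8)*0 = 3 + 0 = 3)
790*U(-11, 14) + 1035 = 790*3 + 1035 = 2370 + 1035 = 3405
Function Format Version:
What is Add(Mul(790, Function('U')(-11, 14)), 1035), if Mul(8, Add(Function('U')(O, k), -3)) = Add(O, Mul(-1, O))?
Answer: 3405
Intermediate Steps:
Function('U')(O, k) = 3 (Function('U')(O, k) = Add(3, Mul(Rational(1, 8), Add(O, Mul(-1, O)))) = Add(3, Mul(Rational(1, 8), 0)) = Add(3, 0) = 3)
Add(Mul(790, Function('U')(-11, 14)), 1035) = Add(Mul(790, 3), 1035) = Add(2370, 1035) = 3405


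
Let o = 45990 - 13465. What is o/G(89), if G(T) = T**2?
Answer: 32525/7921 ≈ 4.1062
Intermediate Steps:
o = 32525
o/G(89) = 32525/(89**2) = 32525/7921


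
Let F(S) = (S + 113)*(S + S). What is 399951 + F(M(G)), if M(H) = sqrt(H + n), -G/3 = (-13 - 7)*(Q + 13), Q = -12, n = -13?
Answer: 400045 + 226*sqrt(47) ≈ 4.0159e+5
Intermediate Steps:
G = 60 (G = -3*(-13 - 7)*(-12 + 13) = -(-60) = -3*(-20) = 60)
M(H) = sqrt(-13 + H) (M(H) = sqrt(H - 13) = sqrt(-13 + H))
F(S) = 2*S*(113 + S) (F(S) = (113 + S)*(2*S) = 2*S*(113 + S))
399951 + F(M(G)) = 399951 + 2*sqrt(-13 + 60)*(113 + sqrt(-13 + 60)) = 399951 + 2*sqrt(47)*(113 + sqrt(47))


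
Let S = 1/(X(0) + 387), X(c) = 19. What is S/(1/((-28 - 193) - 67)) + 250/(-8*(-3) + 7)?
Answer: 46286/6293 ≈ 7.3552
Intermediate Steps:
S = 1/406 (S = 1/(19 + 387) = 1/406 ≈ 0.0024631)
S/(1/((-28 - 193) - 67)) + 250/(-8*(-3) + 7) = 1/(406*(1/((-28 - 193) - 67))) + 250/(-8*(-3) + 7) = 1/(406*(1/(-221 - 67))) + 250/(24 + 7) = 1/(406*(1/(-288))) + 250/31 = 1/(406*(-1/288)) + 250*(1/31) = (1/406)*(-288) + 250/31 = -144/203 + 250/31 = 46286/6293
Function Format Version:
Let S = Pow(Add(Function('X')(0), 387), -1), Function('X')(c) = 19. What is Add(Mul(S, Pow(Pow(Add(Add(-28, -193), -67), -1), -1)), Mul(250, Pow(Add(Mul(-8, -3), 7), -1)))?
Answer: Rational(46286, 6293) ≈ 7.3552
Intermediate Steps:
S = Rational(1, 406) (S = Pow(Add(19, 387), -1) = Pow(406, -1) = Rational(1, 406) ≈ 0.0024631)
Add(Mul(S, Pow(Pow(Add(Add(-28, -193), -67), -1), -1)), Mul(250, Pow(Add(Mul(-8, -3), 7), -1))) = Add(Mul(Rational(1, 406), Pow(Pow(Add(Add(-28, -193), -67), -1), -1)), Mul(250, Pow(Add(Mul(-8, -3), 7), -1))) = Add(Mul(Rational(1, 406), Pow(Pow(Add(-221, -67), -1), -1)), Mul(250, Pow(Add(24, 7), -1))) = Add(Mul(Rational(1, 406), Pow(Pow(-288, -1), -1)), Mul(250, Pow(31, -1))) = Add(Mul(Rational(1, 406), Pow(Rational(-1, 288), -1)), Mul(250, Rational(1, 31))) = Add(Mul(Rational(1, 406), -288), Rational(250, 31)) = Add(Rational(-144, 203), Rational(250, 31)) = Rational(46286, 6293)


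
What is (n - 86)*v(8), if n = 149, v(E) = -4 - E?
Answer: -756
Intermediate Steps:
(n - 86)*v(8) = (149 - 86)*(-4 - 1*8) = 63*(-4 - 8) = 63*(-12) = -756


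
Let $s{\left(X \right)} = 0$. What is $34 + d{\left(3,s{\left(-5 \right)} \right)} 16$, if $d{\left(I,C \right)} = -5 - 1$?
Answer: $-62$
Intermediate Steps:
$d{\left(I,C \right)} = -6$ ($d{\left(I,C \right)} = -5 - 1 = -6$)
$34 + d{\left(3,s{\left(-5 \right)} \right)} 16 = 34 - 96 = -62$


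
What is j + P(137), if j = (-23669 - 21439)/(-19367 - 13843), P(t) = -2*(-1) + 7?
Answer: 19111/1845 ≈ 10.358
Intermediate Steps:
P(t) = 9 (P(t) = 2 + 7 = 9)
j = 2506/1845 (j = -45108/(-33210) = -45108*(-1/33210) = 2506/1845 ≈ 1.3583)
j + P(137) = 2506/1845 + 9 = 19111/1845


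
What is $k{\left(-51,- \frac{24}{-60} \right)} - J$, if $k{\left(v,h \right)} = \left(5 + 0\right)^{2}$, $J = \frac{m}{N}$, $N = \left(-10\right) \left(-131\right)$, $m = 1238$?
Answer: $\frac{15756}{655} \approx 24.055$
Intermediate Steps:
$N = 1310$
$J = \frac{619}{655}$ ($J = \frac{1238}{1310} = 1238 \cdot \frac{1}{1310} = \frac{619}{655} \approx 0.94504$)
$k{\left(v,h \right)} = 25$ ($k{\left(v,h \right)} = 5^{2} = 25$)
$k{\left(-51,- \frac{24}{-60} \right)} - J = 25 - \frac{619}{655} = \frac{15756}{655}$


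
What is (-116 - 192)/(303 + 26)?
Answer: -44/47 ≈ -0.93617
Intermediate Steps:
(-116 - 192)/(303 + 26) = -308/329 = -308*1/329 = -44/47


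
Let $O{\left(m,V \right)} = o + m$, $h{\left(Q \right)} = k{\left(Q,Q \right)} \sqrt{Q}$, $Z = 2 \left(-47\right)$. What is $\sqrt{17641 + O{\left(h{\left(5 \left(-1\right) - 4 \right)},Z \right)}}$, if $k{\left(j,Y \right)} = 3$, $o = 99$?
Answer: $\sqrt{17740 + 9 i} \approx 133.19 + 0.0338 i$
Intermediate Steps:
$Z = -94$
$h{\left(Q \right)} = 3 \sqrt{Q}$
$O{\left(m,V \right)} = 99 + m$
$\sqrt{17641 + O{\left(h{\left(5 \left(-1\right) - 4 \right)},Z \right)}} = \sqrt{17641 + \left(99 + 3 \sqrt{5 \left(-1\right) - 4}\right)} = \sqrt{17641 + \left(99 + 3 \sqrt{-5 - 4}\right)} = \sqrt{17641 + \left(99 + 3 \sqrt{-9}\right)} = \sqrt{17641 + \left(99 + 3 \cdot 3 i\right)} = \sqrt{17641 + \left(99 + 9 i\right)} = \sqrt{17740 + 9 i}$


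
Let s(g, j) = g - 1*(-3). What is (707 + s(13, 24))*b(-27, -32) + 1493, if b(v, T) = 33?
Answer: 25352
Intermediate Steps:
s(g, j) = 3 + g (s(g, j) = g + 3 = 3 + g)
(707 + s(13, 24))*b(-27, -32) + 1493 = (707 + (3 + 13))*33 + 1493 = (707 + 16)*33 + 1493 = 723*33 + 1493 = 23859 + 1493 = 25352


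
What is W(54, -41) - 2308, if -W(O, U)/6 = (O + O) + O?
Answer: -3280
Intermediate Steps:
W(O, U) = -18*O (W(O, U) = -6*((O + O) + O) = -6*(2*O + O) = -18*O)
W(54, -41) - 2308 = -18*54 - 2308 = -972 - 2308 = -3280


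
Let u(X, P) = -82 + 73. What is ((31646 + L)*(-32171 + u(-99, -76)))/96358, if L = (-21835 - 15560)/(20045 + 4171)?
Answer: -2054966908115/194450444 ≈ -10568.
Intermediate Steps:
L = -12465/8072 (L = -37395/24216 = -37395*1/24216 = -12465/8072 ≈ -1.5442)
u(X, P) = -9
((31646 + L)*(-32171 + u(-99, -76)))/96358 = ((31646 - 12465/8072)*(-32171 - 9))/96358 = ((255434047/8072)*(-32180))*(1/96358) = -2054966908115/2018*1/96358 = -2054966908115/194450444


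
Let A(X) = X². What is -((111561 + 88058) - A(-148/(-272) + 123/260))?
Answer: -243738526099/1221025 ≈ -1.9962e+5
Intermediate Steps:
-((111561 + 88058) - A(-148/(-272) + 123/260)) = -((111561 + 88058) - (-148/(-272) + 123/260)²) = -(199619 - (-148*(-1/272) + 123*(1/260))²) = -(199619 - (37/68 + 123/260)²) = -(199619 - (1124/1105)²) = -(199619 - 1*1263376/1221025) = -(199619 - 1263376/1221025) = -1*243738526099/1221025 = -243738526099/1221025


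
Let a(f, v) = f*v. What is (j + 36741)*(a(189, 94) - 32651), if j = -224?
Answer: -543555545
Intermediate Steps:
(j + 36741)*(a(189, 94) - 32651) = (-224 + 36741)*(189*94 - 32651) = 36517*(17766 - 32651) = 36517*(-14885) = -543555545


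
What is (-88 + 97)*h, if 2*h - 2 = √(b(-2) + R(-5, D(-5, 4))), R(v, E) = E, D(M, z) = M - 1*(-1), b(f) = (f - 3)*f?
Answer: 9 + 9*√6/2 ≈ 20.023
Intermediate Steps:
b(f) = f*(-3 + f) (b(f) = (-3 + f)*f = f*(-3 + f))
D(M, z) = 1 + M (D(M, z) = M + 1 = 1 + M)
h = 1 + √6/2 (h = 1 + √(-2*(-3 - 2) + (1 - 5))/2 = 1 + √(-2*(-5) - 4)/2 = 1 + √(10 - 4)/2 = 1 + √6/2 ≈ 2.2247)
(-88 + 97)*h = (-88 + 97)*(1 + √6/2) = 9*(1 + √6/2) = 9 + 9*√6/2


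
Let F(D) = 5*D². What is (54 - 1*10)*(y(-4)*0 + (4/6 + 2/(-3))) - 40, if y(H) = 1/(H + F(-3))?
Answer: -40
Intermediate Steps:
y(H) = 1/(45 + H) (y(H) = 1/(H + 5*(-3)²) = 1/(H + 5*9) = 1/(H + 45) = 1/(45 + H))
(54 - 1*10)*(y(-4)*0 + (4/6 + 2/(-3))) - 40 = (54 - 1*10)*(0/(45 - 4) + (4/6 + 2/(-3))) - 40 = (54 - 10)*(0/41 + (4*(⅙) + 2*(-⅓))) - 40 = 44*((1/41)*0 + (⅔ - ⅔)) - 40 = 44*(0 + 0) - 40 = 44*0 - 40 = 0 - 40 = -40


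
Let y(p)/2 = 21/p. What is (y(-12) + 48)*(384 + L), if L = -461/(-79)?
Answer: 2740933/158 ≈ 17348.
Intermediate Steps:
y(p) = 42/p (y(p) = 2*(21/p) = 42/p)
L = 461/79 (L = -461*(-1/79) = 461/79 ≈ 5.8354)
(y(-12) + 48)*(384 + L) = (42/(-12) + 48)*(384 + 461/79) = (42*(-1/12) + 48)*(30797/79) = (-7/2 + 48)*(30797/79) = (89/2)*(30797/79) = 2740933/158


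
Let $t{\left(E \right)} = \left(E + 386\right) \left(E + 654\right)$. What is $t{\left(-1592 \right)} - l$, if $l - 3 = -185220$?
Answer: $1316445$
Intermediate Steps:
$l = -185217$ ($l = 3 - 185220 = -185217$)
$t{\left(E \right)} = \left(386 + E\right) \left(654 + E\right)$
$t{\left(-1592 \right)} - l = \left(252444 + \left(-1592\right)^{2} + 1040 \left(-1592\right)\right) - -185217 = \left(252444 + 2534464 - 1655680\right) + 185217 = 1131228 + 185217 = 1316445$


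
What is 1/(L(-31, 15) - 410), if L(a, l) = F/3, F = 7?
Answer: -3/1223 ≈ -0.0024530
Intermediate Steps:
L(a, l) = 7/3
1/(L(-31, 15) - 410) = 1/(7/3 - 410) = 1/(-1223/3) = -3/1223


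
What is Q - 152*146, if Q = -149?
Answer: -22341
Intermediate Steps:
Q - 152*146 = -149 - 152*146 = -149 - 22192 = -22341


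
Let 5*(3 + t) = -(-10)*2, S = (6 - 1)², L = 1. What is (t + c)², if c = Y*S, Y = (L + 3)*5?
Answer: 251001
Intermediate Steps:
S = 25 (S = 5² = 25)
Y = 20 (Y = (1 + 3)*5 = 4*5 = 20)
c = 500 (c = 20*25 = 500)
t = 1 (t = -3 + (-(-10)*2)/5 = -3 + (-1*(-20))/5 = -3 + (⅕)*20 = -3 + 4 = 1)
(t + c)² = (1 + 500)² = 501² = 251001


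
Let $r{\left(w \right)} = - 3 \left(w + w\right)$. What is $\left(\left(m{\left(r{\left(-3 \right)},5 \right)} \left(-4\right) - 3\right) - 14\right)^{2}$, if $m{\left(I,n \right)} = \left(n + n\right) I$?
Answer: $543169$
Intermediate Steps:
$r{\left(w \right)} = - 6 w$ ($r{\left(w \right)} = - 3 \cdot 2 w = - 6 w$)
$m{\left(I,n \right)} = 2 I n$ ($m{\left(I,n \right)} = 2 n I = 2 I n$)
$\left(\left(m{\left(r{\left(-3 \right)},5 \right)} \left(-4\right) - 3\right) - 14\right)^{2} = \left(\left(2 \left(\left(-6\right) \left(-3\right)\right) 5 \left(-4\right) - 3\right) - 14\right)^{2} = \left(\left(2 \cdot 18 \cdot 5 \left(-4\right) - 3\right) - 14\right)^{2} = \left(\left(180 \left(-4\right) - 3\right) - 14\right)^{2} = \left(\left(-720 - 3\right) - 14\right)^{2} = \left(-723 - 14\right)^{2} = \left(-737\right)^{2} = 543169$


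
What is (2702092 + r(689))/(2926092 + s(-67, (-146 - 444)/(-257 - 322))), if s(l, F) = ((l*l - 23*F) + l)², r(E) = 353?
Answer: 905970364245/7466973253996 ≈ 0.12133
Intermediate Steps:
s(l, F) = (l + l² - 23*F)² (s(l, F) = ((l² - 23*F) + l)² = (l + l² - 23*F)²)
(2702092 + r(689))/(2926092 + s(-67, (-146 - 444)/(-257 - 322))) = (2702092 + 353)/(2926092 + (-67 + (-67)² - 23*(-146 - 444)/(-257 - 322))²) = 2702445/(2926092 + (-67 + 4489 - (-13570)/(-579))²) = 2702445/(2926092 + (-67 + 4489 - (-13570)*(-1)/579)²) = 2702445/(2926092 + (-67 + 4489 - 23*590/579)²) = 2702445/(2926092 + (-67 + 4489 - 13570/579)²) = 2702445/(2926092 + (2546768/579)²) = 2702445/(2926092 + 6486027245824/335241) = 2702445/(7466973253996/335241) = 2702445*(335241/7466973253996) = 905970364245/7466973253996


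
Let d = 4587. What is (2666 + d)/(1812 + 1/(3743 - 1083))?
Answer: 19292980/4819921 ≈ 4.0028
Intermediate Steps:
(2666 + d)/(1812 + 1/(3743 - 1083)) = (2666 + 4587)/(1812 + 1/(3743 - 1083)) = 7253/(1812 + 1/2660) = 7253/(4819921/2660) = 7253*(2660/4819921) = 19292980/4819921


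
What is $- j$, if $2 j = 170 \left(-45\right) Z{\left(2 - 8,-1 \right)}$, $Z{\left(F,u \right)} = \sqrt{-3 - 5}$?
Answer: $7650 i \sqrt{2} \approx 10819.0 i$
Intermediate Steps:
$Z{\left(F,u \right)} = 2 i \sqrt{2}$ ($Z{\left(F,u \right)} = \sqrt{-8} = 2 i \sqrt{2}$)
$j = - 7650 i \sqrt{2}$ ($j = \frac{170 \left(-45\right) 2 i \sqrt{2}}{2} = \frac{\left(-7650\right) 2 i \sqrt{2}}{2} = \frac{\left(-15300\right) i \sqrt{2}}{2} = - 7650 i \sqrt{2} \approx - 10819.0 i$)
$- j = - \left(-7650\right) i \sqrt{2} = 7650 i \sqrt{2}$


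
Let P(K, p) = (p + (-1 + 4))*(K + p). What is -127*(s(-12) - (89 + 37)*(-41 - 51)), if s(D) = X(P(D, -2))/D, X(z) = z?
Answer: -8833993/6 ≈ -1.4723e+6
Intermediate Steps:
P(K, p) = (3 + p)*(K + p) (P(K, p) = (p + 3)*(K + p) = (3 + p)*(K + p))
s(D) = (-2 + D)/D (s(D) = ((-2)² + 3*D + 3*(-2) + D*(-2))/D = (4 + 3*D - 6 - 2*D)/D = (-2 + D)/D)
-127*(s(-12) - (89 + 37)*(-41 - 51)) = -127*((-2 - 12)/(-12) - (89 + 37)*(-41 - 51)) = -127*(-1/12*(-14) - 126*(-92)) = -127*(7/6 - 1*(-11592)) = -127*(7/6 + 11592) = -127*69559/6 = -8833993/6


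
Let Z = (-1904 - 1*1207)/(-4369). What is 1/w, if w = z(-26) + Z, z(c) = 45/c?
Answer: -6682/6807 ≈ -0.98164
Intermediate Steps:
Z = 183/257 (Z = (-1904 - 1207)*(-1/4369) = -3111*(-1/4369) = 183/257 ≈ 0.71206)
w = -6807/6682 (w = 45/(-26) + 183/257 = 45*(-1/26) + 183/257 = -45/26 + 183/257 = -6807/6682 ≈ -1.0187)
1/w = 1/(-6807/6682) = -6682/6807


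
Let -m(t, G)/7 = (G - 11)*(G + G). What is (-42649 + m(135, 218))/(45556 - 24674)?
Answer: -674413/20882 ≈ -32.296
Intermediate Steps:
m(t, G) = -14*G*(-11 + G) (m(t, G) = -7*(G - 11)*(G + G) = -7*(-11 + G)*2*G = -14*G*(-11 + G))
(-42649 + m(135, 218))/(45556 - 24674) = (-42649 + 14*218*(11 - 1*218))/(45556 - 24674) = (-42649 + 14*218*(11 - 218))/20882 = (-42649 + 14*218*(-207))*(1/20882) = (-42649 - 631764)*(1/20882) = -674413*1/20882 = -674413/20882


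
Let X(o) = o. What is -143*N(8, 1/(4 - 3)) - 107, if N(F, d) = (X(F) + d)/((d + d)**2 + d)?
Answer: -1822/5 ≈ -364.40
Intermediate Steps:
N(F, d) = (F + d)/(d + 4*d**2) (N(F, d) = (F + d)/((d + d)**2 + d) = (F + d)/((2*d)**2 + d) = (F + d)/(4*d**2 + d) = (F + d)/(d + 4*d**2))
-143*N(8, 1/(4 - 3)) - 107 = -143*(8 + 1/(4 - 3))/((1/(4 - 3))*(1 + 4/(4 - 3))) - 107 = -143*(8 + 1/1)/((1/1)*(1 + 4/1)) - 107 = -143*(8 + 1)/(1*(1 + 4*1)) - 107 = -143*9/(1 + 4) - 107 = -143*9/5 - 107 = -1287/5 - 107 = -1822/5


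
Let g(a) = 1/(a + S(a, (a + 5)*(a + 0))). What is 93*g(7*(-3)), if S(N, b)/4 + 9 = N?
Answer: -31/47 ≈ -0.65957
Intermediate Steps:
S(N, b) = -36 + 4*N
g(a) = 1/(-36 + 5*a) (g(a) = 1/(a + (-36 + 4*a)) = 1/(-36 + 5*a))
93*g(7*(-3)) = 93/(-36 + 5*(7*(-3))) = 93/(-36 + 5*(-21)) = 93/(-36 - 105) = 93/(-141) = 93*(-1/141) = -31/47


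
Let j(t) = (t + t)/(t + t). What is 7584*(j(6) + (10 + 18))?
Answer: 219936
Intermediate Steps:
j(t) = 1 (j(t) = (2*t)/((2*t)) = (2*t)*(1/(2*t)) = 1)
7584*(j(6) + (10 + 18)) = 7584*(1 + (10 + 18)) = 7584*(1 + 28) = 7584*29 = 219936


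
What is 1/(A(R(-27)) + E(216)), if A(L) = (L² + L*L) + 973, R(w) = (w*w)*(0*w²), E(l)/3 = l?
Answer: 1/1621 ≈ 0.00061690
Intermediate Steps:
E(l) = 3*l
R(w) = 0 (R(w) = w²*0 = 0)
A(L) = 973 + 2*L² (A(L) = (L² + L²) + 973 = 2*L² + 973 = 973 + 2*L²)
1/(A(R(-27)) + E(216)) = 1/((973 + 2*0²) + 3*216) = 1/((973 + 2*0) + 648) = 1/((973 + 0) + 648) = 1/(973 + 648) = 1/1621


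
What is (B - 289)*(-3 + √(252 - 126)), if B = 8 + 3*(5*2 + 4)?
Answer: 717 - 717*√14 ≈ -1965.8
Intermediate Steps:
B = 50 (B = 8 + 3*(10 + 4) = 8 + 3*14 = 8 + 42 = 50)
(B - 289)*(-3 + √(252 - 126)) = (50 - 289)*(-3 + √(252 - 126)) = -239*(-3 + √126) = -239*(-3 + 3*√14) = 717 - 717*√14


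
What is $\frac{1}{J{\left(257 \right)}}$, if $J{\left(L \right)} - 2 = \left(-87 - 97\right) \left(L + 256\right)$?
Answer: $- \frac{1}{94390} \approx -1.0594 \cdot 10^{-5}$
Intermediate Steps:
$J{\left(L \right)} = -47102 - 184 L$ ($J{\left(L \right)} = 2 + \left(-87 - 97\right) \left(L + 256\right) = 2 - 184 \left(256 + L\right) = 2 - \left(47104 + 184 L\right) = -47102 - 184 L$)
$\frac{1}{J{\left(257 \right)}} = \frac{1}{-47102 - 47288} = \frac{1}{-94390} = - \frac{1}{94390}$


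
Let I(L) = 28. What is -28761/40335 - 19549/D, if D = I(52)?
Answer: -263104741/376460 ≈ -698.89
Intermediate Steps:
D = 28
-28761/40335 - 19549/D = -28761/40335 - 19549/28 = -28761*1/40335 - 19549*1/28 = -9587/13445 - 19549/28 = -263104741/376460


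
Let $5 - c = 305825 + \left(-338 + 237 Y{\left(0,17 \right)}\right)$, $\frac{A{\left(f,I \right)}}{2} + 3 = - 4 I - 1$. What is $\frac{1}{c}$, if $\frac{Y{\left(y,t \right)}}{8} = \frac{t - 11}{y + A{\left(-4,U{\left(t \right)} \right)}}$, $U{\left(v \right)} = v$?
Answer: $- \frac{1}{305403} \approx -3.2744 \cdot 10^{-6}$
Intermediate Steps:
$A{\left(f,I \right)} = -8 - 8 I$ ($A{\left(f,I \right)} = -6 + 2 \left(- 4 I - 1\right) = -6 + 2 \left(-1 - 4 I\right) = -6 - \left(2 + 8 I\right) = -8 - 8 I$)
$Y{\left(y,t \right)} = \frac{8 \left(-11 + t\right)}{-8 + y - 8 t}$ ($Y{\left(y,t \right)} = 8 \frac{t - 11}{y - \left(8 + 8 t\right)} = 8 \frac{-11 + t}{-8 + y - 8 t} = \frac{8 \left(-11 + t\right)}{-8 + y - 8 t}$)
$c = -305403$ ($c = 5 - \left(305825 - \left(338 - 237 \frac{8 \left(11 - 17\right)}{8 - 0 + 8 \cdot 17}\right)\right) = 5 - \left(305825 - \left(338 - 237 \frac{8 \left(11 - 17\right)}{8 + 0 + 136}\right)\right) = 5 - \left(305825 - \left(338 - 237 \cdot 8 \cdot \frac{1}{144} \left(-6\right)\right)\right) = 5 - \left(305825 + \left(-338 + 237 \left(- \frac{1}{3}\right)\right)\right) = 5 - \left(305825 - 417\right) = 5 - 305408 = -305403$)
$\frac{1}{c} = \frac{1}{-305403} = - \frac{1}{305403}$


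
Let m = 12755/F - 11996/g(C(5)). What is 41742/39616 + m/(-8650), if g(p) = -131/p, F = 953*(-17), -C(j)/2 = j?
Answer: 42168261297357/36363849567520 ≈ 1.1596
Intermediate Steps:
C(j) = -2*j
F = -16201
m = -1945142865/2122331 (m = 12755/(-16201) - 11996/((-131/((-2*5)))) = 12755*(-1/16201) - 11996/((-131/(-10))) = -12755/16201 - 11996/((-131*(-1/10))) = -12755/16201 - 11996/131/10 = -12755/16201 - 11996*10/131 = -12755/16201 - 119960/131 = -1945142865/2122331 ≈ -916.51)
41742/39616 + m/(-8650) = 41742/39616 - 1945142865/2122331/(-8650) = 41742*(1/39616) - 1945142865/2122331*(-1/8650) = 20871/19808 + 389028573/3671632630 = 42168261297357/36363849567520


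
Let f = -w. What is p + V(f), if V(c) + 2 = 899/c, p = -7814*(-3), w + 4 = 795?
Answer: 18540141/791 ≈ 23439.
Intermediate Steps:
w = 791 (w = -4 + 795 = 791)
f = -791 (f = -1*791 = -791)
p = 23442
V(c) = -2 + 899/c
p + V(f) = 23442 + (-2 + 899/(-791)) = 23442 + (-2 + 899*(-1/791)) = 23442 + (-2 - 899/791) = 23442 - 2481/791 = 18540141/791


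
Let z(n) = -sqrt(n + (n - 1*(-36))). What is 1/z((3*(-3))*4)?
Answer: I/6 ≈ 0.16667*I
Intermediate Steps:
z(n) = -sqrt(36 + 2*n) (z(n) = -sqrt(n + (n + 36)) = -sqrt(n + (36 + n)) = -sqrt(36 + 2*n))
1/z((3*(-3))*4) = 1/(-sqrt(36 + 2*((3*(-3))*4))) = 1/(-sqrt(36 + 2*(-9*4))) = 1/(-sqrt(36 + 2*(-36))) = 1/(-sqrt(36 - 72)) = 1/(-sqrt(-36)) = 1/(-6*I) = I/6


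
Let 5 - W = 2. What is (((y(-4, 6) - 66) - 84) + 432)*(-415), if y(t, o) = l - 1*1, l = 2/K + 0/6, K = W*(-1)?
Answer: -349015/3 ≈ -1.1634e+5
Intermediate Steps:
W = 3 (W = 5 - 1*2 = 5 - 2 = 3)
K = -3 (K = 3*(-1) = -3)
l = -⅔ (l = 2/(-3) + 0/6 = 2*(-⅓) + 0*(⅙) = -⅔ + 0 = -⅔ ≈ -0.66667)
y(t, o) = -5/3 (y(t, o) = -⅔ - 1*1 = -⅔ - 1 = -5/3)
(((y(-4, 6) - 66) - 84) + 432)*(-415) = (((-5/3 - 66) - 84) + 432)*(-415) = ((-203/3 - 84) + 432)*(-415) = (-455/3 + 432)*(-415) = (841/3)*(-415) = -349015/3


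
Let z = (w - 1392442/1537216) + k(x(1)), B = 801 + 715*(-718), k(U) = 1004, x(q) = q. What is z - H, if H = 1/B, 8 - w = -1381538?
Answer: 544675447809804459/393964633952 ≈ 1.3825e+6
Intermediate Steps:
w = 1381546 (w = 8 - 1*(-1381538) = 8 + 1381538 = 1381546)
B = -512569 (B = 801 - 513370 = -512569)
z = 1062638294179/768608 (z = (1381546 - 1392442/1537216) + 1004 = (1381546 - 1392442*1/1537216) + 1004 = (1381546 - 696221/768608) + 1004 = 1061866611747/768608 + 1004 = 1062638294179/768608 ≈ 1.3825e+6)
H = -1/512569 (H = 1/(-512569) = -1/512569 ≈ -1.9510e-6)
z - H = 1062638294179/768608 - 1*(-1/512569) = 1062638294179/768608 + 1/512569 = 544675447809804459/393964633952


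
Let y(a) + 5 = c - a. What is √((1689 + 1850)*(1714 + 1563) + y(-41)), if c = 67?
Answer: √11597406 ≈ 3405.5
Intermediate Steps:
y(a) = 62 - a (y(a) = -5 + (67 - a) = 62 - a)
√((1689 + 1850)*(1714 + 1563) + y(-41)) = √((1689 + 1850)*(1714 + 1563) + (62 - 1*(-41))) = √(3539*3277 + (62 + 41)) = √(11597303 + 103) = √11597406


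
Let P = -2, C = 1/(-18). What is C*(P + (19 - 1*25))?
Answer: 4/9 ≈ 0.44444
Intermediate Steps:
C = -1/18 ≈ -0.055556
C*(P + (19 - 1*25)) = -(-2 + (19 - 1*25))/18 = -(-2 + (19 - 25))/18 = -(-2 - 6)/18 = -1/18*(-8) = 4/9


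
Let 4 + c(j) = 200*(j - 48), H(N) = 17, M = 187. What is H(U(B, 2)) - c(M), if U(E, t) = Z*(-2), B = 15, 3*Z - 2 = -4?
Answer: -27779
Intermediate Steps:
Z = -⅔ (Z = ⅔ + (⅓)*(-4) = ⅔ - 4/3 = -⅔ ≈ -0.66667)
U(E, t) = 4/3 (U(E, t) = -⅔*(-2) = 4/3)
c(j) = -9604 + 200*j (c(j) = -4 + 200*(j - 48) = -4 + 200*(-48 + j) = -4 + (-9600 + 200*j) = -9604 + 200*j)
H(U(B, 2)) - c(M) = 17 - (-9604 + 200*187) = 17 - (-9604 + 37400) = 17 - 1*27796 = 17 - 27796 = -27779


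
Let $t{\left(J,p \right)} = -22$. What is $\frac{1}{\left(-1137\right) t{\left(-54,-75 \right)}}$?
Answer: $\frac{1}{25014} \approx 3.9978 \cdot 10^{-5}$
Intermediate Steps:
$\frac{1}{\left(-1137\right) t{\left(-54,-75 \right)}} = \frac{1}{\left(-1137\right) \left(-22\right)} = \left(- \frac{1}{1137}\right) \left(- \frac{1}{22}\right) = \frac{1}{25014}$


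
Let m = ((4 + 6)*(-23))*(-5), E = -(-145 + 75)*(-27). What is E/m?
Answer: -189/115 ≈ -1.6435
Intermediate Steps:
E = -1890 (E = -(-70)*(-27) = -1*1890 = -1890)
m = 1150 (m = (10*(-23))*(-5) = -230*(-5) = 1150)
E/m = -1890/1150 = -1890*1/1150 = -189/115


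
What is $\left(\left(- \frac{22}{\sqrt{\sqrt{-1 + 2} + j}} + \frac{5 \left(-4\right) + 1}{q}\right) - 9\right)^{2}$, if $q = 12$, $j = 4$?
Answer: $\frac{150341}{720} + \frac{1397 \sqrt{5}}{15} \approx 417.06$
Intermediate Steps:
$\left(\left(- \frac{22}{\sqrt{\sqrt{-1 + 2} + j}} + \frac{5 \left(-4\right) + 1}{q}\right) - 9\right)^{2} = \left(\left(- \frac{22}{\sqrt{\sqrt{-1 + 2} + 4}} + \frac{5 \left(-4\right) + 1}{12}\right) - 9\right)^{2} = \left(\left(- \frac{22}{\sqrt{\sqrt{1} + 4}} + \left(-20 + 1\right) \frac{1}{12}\right) - 9\right)^{2} = \left(\left(- \frac{22}{\sqrt{1 + 4}} - \frac{19}{12}\right) - 9\right)^{2} = \left(\left(- \frac{22}{\sqrt{5}} - \frac{19}{12}\right) - 9\right)^{2} = \left(\left(- 22 \frac{\sqrt{5}}{5} - \frac{19}{12}\right) - 9\right)^{2} = \left(\left(- \frac{22 \sqrt{5}}{5} - \frac{19}{12}\right) - 9\right)^{2} = \left(\left(- \frac{19}{12} - \frac{22 \sqrt{5}}{5}\right) - 9\right)^{2} = \left(- \frac{127}{12} - \frac{22 \sqrt{5}}{5}\right)^{2}$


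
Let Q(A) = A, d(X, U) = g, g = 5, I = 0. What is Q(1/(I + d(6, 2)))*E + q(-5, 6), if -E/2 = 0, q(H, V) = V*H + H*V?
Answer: -60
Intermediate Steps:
d(X, U) = 5
q(H, V) = 2*H*V (q(H, V) = H*V + H*V = 2*H*V)
E = 0 (E = -2*0 = 0)
Q(1/(I + d(6, 2)))*E + q(-5, 6) = 0/(0 + 5) + 2*(-5)*6 = 0/5 - 60 = (⅕)*0 - 60 = 0 - 60 = -60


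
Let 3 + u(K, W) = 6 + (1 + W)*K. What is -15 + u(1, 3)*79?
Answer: 538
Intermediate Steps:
u(K, W) = 3 + K*(1 + W) (u(K, W) = -3 + (6 + (1 + W)*K) = -3 + (6 + K*(1 + W)) = 3 + K*(1 + W))
-15 + u(1, 3)*79 = -15 + (3 + 1 + 1*3)*79 = -15 + (3 + 1 + 3)*79 = -15 + 7*79 = -15 + 553 = 538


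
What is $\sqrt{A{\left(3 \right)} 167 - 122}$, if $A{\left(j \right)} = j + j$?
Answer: $4 \sqrt{55} \approx 29.665$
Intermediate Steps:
$A{\left(j \right)} = 2 j$
$\sqrt{A{\left(3 \right)} 167 - 122} = \sqrt{2 \cdot 3 \cdot 167 - 122} = \sqrt{6 \cdot 167 - 122} = \sqrt{1002 - 122} = \sqrt{880} = 4 \sqrt{55}$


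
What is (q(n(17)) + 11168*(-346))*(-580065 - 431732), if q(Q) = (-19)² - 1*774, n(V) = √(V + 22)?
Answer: 3910130990177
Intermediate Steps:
n(V) = √(22 + V)
q(Q) = -413 (q(Q) = 361 - 774 = -413)
(q(n(17)) + 11168*(-346))*(-580065 - 431732) = (-413 + 11168*(-346))*(-580065 - 431732) = (-413 - 3864128)*(-1011797) = -3864541*(-1011797) = 3910130990177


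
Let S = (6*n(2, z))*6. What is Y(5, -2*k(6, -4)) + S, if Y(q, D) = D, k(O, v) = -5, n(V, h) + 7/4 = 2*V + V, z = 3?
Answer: 163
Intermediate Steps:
n(V, h) = -7/4 + 3*V (n(V, h) = -7/4 + (2*V + V) = -7/4 + 3*V)
S = 153 (S = (6*(-7/4 + 3*2))*6 = (6*(-7/4 + 6))*6 = (6*(17/4))*6 = (51/2)*6 = 153)
Y(5, -2*k(6, -4)) + S = -2*(-5) + 153 = 10 + 153 = 163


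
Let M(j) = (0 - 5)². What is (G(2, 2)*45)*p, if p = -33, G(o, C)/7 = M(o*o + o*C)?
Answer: -259875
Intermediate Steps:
M(j) = 25 (M(j) = (-5)² = 25)
G(o, C) = 175 (G(o, C) = 7*25 = 175)
(G(2, 2)*45)*p = (175*45)*(-33) = 7875*(-33) = -259875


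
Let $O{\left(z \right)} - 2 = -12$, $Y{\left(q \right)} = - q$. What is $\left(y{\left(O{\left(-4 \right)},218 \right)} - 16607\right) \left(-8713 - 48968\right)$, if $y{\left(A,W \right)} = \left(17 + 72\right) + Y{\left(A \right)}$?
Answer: $952197948$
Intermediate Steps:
$O{\left(z \right)} = -10$ ($O{\left(z \right)} = 2 - 12 = -10$)
$y{\left(A,W \right)} = 89 - A$ ($y{\left(A,W \right)} = \left(17 + 72\right) - A = 89 - A$)
$\left(y{\left(O{\left(-4 \right)},218 \right)} - 16607\right) \left(-8713 - 48968\right) = \left(\left(89 - -10\right) - 16607\right) \left(-8713 - 48968\right) = \left(\left(89 + 10\right) - 16607\right) \left(-57681\right) = \left(99 - 16607\right) \left(-57681\right) = \left(-16508\right) \left(-57681\right) = 952197948$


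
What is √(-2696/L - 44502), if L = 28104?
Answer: I*√549207886719/3513 ≈ 210.96*I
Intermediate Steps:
√(-2696/L - 44502) = √(-2696/28104 - 44502) = √(-2696*1/28104 - 44502) = √(-337/3513 - 44502) = √(-156335863/3513) = I*√549207886719/3513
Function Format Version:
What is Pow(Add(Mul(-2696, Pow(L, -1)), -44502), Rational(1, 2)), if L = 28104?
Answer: Mul(Rational(1, 3513), I, Pow(549207886719, Rational(1, 2))) ≈ Mul(210.96, I)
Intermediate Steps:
Pow(Add(Mul(-2696, Pow(L, -1)), -44502), Rational(1, 2)) = Pow(Add(Mul(-2696, Pow(28104, -1)), -44502), Rational(1, 2)) = Pow(Add(Mul(-2696, Rational(1, 28104)), -44502), Rational(1, 2)) = Pow(Add(Rational(-337, 3513), -44502), Rational(1, 2)) = Pow(Rational(-156335863, 3513), Rational(1, 2)) = Mul(Rational(1, 3513), I, Pow(549207886719, Rational(1, 2)))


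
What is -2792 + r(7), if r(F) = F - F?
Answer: -2792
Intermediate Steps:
r(F) = 0
-2792 + r(7) = -2792 + 0 = -2792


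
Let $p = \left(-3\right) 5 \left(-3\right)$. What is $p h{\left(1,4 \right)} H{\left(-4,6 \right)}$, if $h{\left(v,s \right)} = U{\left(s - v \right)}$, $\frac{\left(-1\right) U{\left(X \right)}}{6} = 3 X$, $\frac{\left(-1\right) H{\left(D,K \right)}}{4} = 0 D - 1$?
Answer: $-9720$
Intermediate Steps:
$H{\left(D,K \right)} = 4$ ($H{\left(D,K \right)} = - 4 \left(0 D - 1\right) = - 4 \left(0 - 1\right) = \left(-4\right) \left(-1\right) = 4$)
$U{\left(X \right)} = - 18 X$ ($U{\left(X \right)} = - 6 \cdot 3 X = - 18 X$)
$h{\left(v,s \right)} = - 18 s + 18 v$ ($h{\left(v,s \right)} = - 18 \left(s - v\right) = - 18 s + 18 v$)
$p = 45$ ($p = \left(-15\right) \left(-3\right) = 45$)
$p h{\left(1,4 \right)} H{\left(-4,6 \right)} = 45 \left(\left(-18\right) 4 + 18 \cdot 1\right) 4 = 45 \left(-72 + 18\right) 4 = 45 \left(-54\right) 4 = \left(-2430\right) 4 = -9720$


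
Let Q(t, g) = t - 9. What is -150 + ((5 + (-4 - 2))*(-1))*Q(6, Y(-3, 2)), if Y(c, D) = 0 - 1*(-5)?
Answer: -153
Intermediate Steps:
Y(c, D) = 5 (Y(c, D) = 0 + 5 = 5)
Q(t, g) = -9 + t
-150 + ((5 + (-4 - 2))*(-1))*Q(6, Y(-3, 2)) = -150 + ((5 + (-4 - 2))*(-1))*(-9 + 6) = -150 + ((5 - 6)*(-1))*(-3) = -150 - 1*(-1)*(-3) = -150 + 1*(-3) = -150 - 3 = -153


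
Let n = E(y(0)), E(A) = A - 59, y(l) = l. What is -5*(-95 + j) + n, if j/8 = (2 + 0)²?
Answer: 256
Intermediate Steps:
j = 32 (j = 8*(2 + 0)² = 8*2² = 8*4 = 32)
E(A) = -59 + A
n = -59 (n = -59 + 0 = -59)
-5*(-95 + j) + n = -5*(-95 + 32) - 59 = -5*(-63) - 59 = 315 - 59 = 256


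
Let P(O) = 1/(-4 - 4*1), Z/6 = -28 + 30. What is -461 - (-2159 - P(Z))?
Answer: 13583/8 ≈ 1697.9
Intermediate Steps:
Z = 12 (Z = 6*(-28 + 30) = 6*2 = 12)
P(O) = -1/8 (P(O) = 1/(-4 - 4) = 1/(-8) = -1/8)
-461 - (-2159 - P(Z)) = -461 - (-2159 - 1*(-1/8)) = -461 - (-2159 + 1/8) = -461 - 1*(-17271/8) = -461 + 17271/8 = 13583/8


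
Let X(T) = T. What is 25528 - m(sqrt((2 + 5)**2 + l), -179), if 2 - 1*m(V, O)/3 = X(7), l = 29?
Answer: 25543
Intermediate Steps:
m(V, O) = -15 (m(V, O) = 6 - 3*7 = 6 - 21 = -15)
25528 - m(sqrt((2 + 5)**2 + l), -179) = 25528 - 1*(-15) = 25528 + 15 = 25543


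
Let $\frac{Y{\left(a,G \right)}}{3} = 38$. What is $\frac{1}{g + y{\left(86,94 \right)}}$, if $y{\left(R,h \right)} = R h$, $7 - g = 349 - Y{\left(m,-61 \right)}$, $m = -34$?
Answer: $\frac{1}{7856} \approx 0.00012729$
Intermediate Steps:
$Y{\left(a,G \right)} = 114$ ($Y{\left(a,G \right)} = 3 \cdot 38 = 114$)
$g = -228$ ($g = 7 - \left(349 - 114\right) = 7 - 235 = -228$)
$\frac{1}{g + y{\left(86,94 \right)}} = \frac{1}{-228 + 86 \cdot 94} = \frac{1}{-228 + 8084} = \frac{1}{7856}$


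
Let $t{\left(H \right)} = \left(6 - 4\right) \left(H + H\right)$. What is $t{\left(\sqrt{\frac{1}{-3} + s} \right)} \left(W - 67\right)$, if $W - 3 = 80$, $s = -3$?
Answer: $\frac{64 i \sqrt{30}}{3} \approx 116.85 i$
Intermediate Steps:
$t{\left(H \right)} = 4 H$ ($t{\left(H \right)} = 2 \cdot 2 H = 4 H$)
$W = 83$ ($W = 3 + 80 = 83$)
$t{\left(\sqrt{\frac{1}{-3} + s} \right)} \left(W - 67\right) = 4 \sqrt{\frac{1}{-3} - 3} \left(83 - 67\right) = 4 \sqrt{- \frac{1}{3} - 3} \cdot 16 = 4 \sqrt{- \frac{10}{3}} \cdot 16 = 4 \frac{i \sqrt{30}}{3} \cdot 16 = \frac{4 i \sqrt{30}}{3} \cdot 16 = \frac{64 i \sqrt{30}}{3}$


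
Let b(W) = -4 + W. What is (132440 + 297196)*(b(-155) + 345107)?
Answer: 148202078928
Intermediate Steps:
(132440 + 297196)*(b(-155) + 345107) = (132440 + 297196)*((-4 - 155) + 345107) = 429636*(-159 + 345107) = 429636*344948 = 148202078928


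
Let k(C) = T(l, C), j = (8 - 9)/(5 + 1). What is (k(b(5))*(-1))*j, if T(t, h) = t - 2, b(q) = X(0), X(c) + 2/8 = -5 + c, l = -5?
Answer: -7/6 ≈ -1.1667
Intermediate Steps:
X(c) = -21/4 + c (X(c) = -1/4 + (-5 + c) = -21/4 + c)
b(q) = -21/4 (b(q) = -21/4 + 0 = -21/4)
j = -1/6 ≈ -0.16667
T(t, h) = -2 + t
k(C) = -7 (k(C) = -2 - 5 = -7)
(k(b(5))*(-1))*j = -7*(-1)*(-1/6) = 7*(-1/6) = -7/6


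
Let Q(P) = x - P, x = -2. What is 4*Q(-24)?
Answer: 88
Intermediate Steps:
Q(P) = -2 - P
4*Q(-24) = 4*(-2 - 1*(-24)) = 4*(-2 + 24) = 4*22 = 88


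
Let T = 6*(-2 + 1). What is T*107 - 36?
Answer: -678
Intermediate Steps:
T = -6 (T = 6*(-1) = -6)
T*107 - 36 = -6*107 - 36 = -642 - 36 = -678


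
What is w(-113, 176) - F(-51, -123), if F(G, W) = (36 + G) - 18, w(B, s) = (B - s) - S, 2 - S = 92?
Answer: -166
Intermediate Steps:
S = -90 (S = 2 - 1*92 = 2 - 92 = -90)
w(B, s) = 90 + B - s (w(B, s) = (B - s) - 1*(-90) = (B - s) + 90 = 90 + B - s)
F(G, W) = 18 + G
w(-113, 176) - F(-51, -123) = (90 - 113 - 1*176) - (18 - 51) = (90 - 113 - 176) - 1*(-33) = -199 + 33 = -166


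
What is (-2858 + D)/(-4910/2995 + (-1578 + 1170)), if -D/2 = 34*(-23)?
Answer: 387553/122687 ≈ 3.1589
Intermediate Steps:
D = 1564 (D = -68*(-23) = -2*(-782) = 1564)
(-2858 + D)/(-4910/2995 + (-1578 + 1170)) = (-2858 + 1564)/(-4910/2995 + (-1578 + 1170)) = -1294/(-4910*1/2995 - 408) = -1294/(-982/599 - 408) = -1294/(-245374/599) = -1294*(-599/245374) = 387553/122687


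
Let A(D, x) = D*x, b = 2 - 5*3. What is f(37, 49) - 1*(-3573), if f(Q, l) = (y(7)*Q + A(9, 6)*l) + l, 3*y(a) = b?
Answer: 18323/3 ≈ 6107.7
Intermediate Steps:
b = -13 (b = 2 - 15 = -13)
y(a) = -13/3 (y(a) = (⅓)*(-13) = -13/3)
f(Q, l) = 55*l - 13*Q/3 (f(Q, l) = (-13*Q/3 + (9*6)*l) + l = (-13*Q/3 + 54*l) + l = (54*l - 13*Q/3) + l = 55*l - 13*Q/3)
f(37, 49) - 1*(-3573) = (55*49 - 13/3*37) - 1*(-3573) = (2695 - 481/3) + 3573 = 7604/3 + 3573 = 18323/3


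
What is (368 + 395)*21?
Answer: 16023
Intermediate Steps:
(368 + 395)*21 = 763*21 = 16023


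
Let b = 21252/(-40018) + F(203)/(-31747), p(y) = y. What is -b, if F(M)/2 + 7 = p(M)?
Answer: 31380650/57747793 ≈ 0.54341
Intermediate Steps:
F(M) = -14 + 2*M
b = -31380650/57747793 (b = 21252/(-40018) + (-14 + 2*203)/(-31747) = 21252*(-1/40018) + (-14 + 406)*(-1/31747) = -966/1819 + 392*(-1/31747) = -966/1819 - 392/31747 = -31380650/57747793 ≈ -0.54341)
-b = -1*(-31380650/57747793) = 31380650/57747793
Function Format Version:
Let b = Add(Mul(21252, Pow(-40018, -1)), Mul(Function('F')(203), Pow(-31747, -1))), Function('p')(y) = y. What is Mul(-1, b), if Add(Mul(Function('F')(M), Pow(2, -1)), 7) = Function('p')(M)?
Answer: Rational(31380650, 57747793) ≈ 0.54341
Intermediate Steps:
Function('F')(M) = Add(-14, Mul(2, M))
b = Rational(-31380650, 57747793) (b = Add(Mul(21252, Pow(-40018, -1)), Mul(Add(-14, Mul(2, 203)), Pow(-31747, -1))) = Add(Mul(21252, Rational(-1, 40018)), Mul(Add(-14, 406), Rational(-1, 31747))) = Add(Rational(-966, 1819), Mul(392, Rational(-1, 31747))) = Add(Rational(-966, 1819), Rational(-392, 31747)) = Rational(-31380650, 57747793) ≈ -0.54341)
Mul(-1, b) = Mul(-1, Rational(-31380650, 57747793)) = Rational(31380650, 57747793)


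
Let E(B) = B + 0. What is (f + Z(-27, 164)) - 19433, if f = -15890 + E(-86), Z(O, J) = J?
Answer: -35245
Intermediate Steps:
E(B) = B
f = -15976 (f = -15890 - 86 = -15976)
(f + Z(-27, 164)) - 19433 = (-15976 + 164) - 19433 = -15812 - 19433 = -35245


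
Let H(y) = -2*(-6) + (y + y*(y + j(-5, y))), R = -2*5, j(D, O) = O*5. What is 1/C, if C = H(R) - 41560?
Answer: -1/40958 ≈ -2.4415e-5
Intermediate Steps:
j(D, O) = 5*O
R = -10
H(y) = 12 + y + 6*y² (H(y) = -2*(-6) + (y + y*(y + 5*y)) = 12 + (y + y*(6*y)) = 12 + (y + 6*y²) = 12 + y + 6*y²)
C = -40958 (C = (12 - 10 + 6*(-10)²) - 41560 = (12 - 10 + 6*100) - 41560 = (12 - 10 + 600) - 41560 = 602 - 41560 = -40958)
1/C = 1/(-40958) = -1/40958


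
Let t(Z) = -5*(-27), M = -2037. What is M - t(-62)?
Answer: -2172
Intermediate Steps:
t(Z) = 135
M - t(-62) = -2037 - 1*135 = -2037 - 135 = -2172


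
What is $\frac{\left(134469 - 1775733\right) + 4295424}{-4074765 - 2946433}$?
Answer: $- \frac{1327080}{3510599} \approx -0.37802$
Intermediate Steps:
$\frac{\left(134469 - 1775733\right) + 4295424}{-4074765 - 2946433} = \frac{\left(134469 - 1775733\right) + 4295424}{-7021198} = \left(-1641264 + 4295424\right) \left(- \frac{1}{7021198}\right) = 2654160 \left(- \frac{1}{7021198}\right) = - \frac{1327080}{3510599}$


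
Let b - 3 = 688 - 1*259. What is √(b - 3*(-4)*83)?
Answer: 2*√357 ≈ 37.789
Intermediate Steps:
b = 432 (b = 3 + (688 - 1*259) = 3 + (688 - 259) = 3 + 429 = 432)
√(b - 3*(-4)*83) = √(432 - 3*(-4)*83) = √(432 + 12*83) = √(432 + 996) = √1428 = 2*√357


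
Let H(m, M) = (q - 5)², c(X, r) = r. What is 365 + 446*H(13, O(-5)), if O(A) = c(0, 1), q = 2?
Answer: 4379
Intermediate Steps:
O(A) = 1
H(m, M) = 9 (H(m, M) = (2 - 5)² = (-3)² = 9)
365 + 446*H(13, O(-5)) = 365 + 446*9 = 365 + 4014 = 4379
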